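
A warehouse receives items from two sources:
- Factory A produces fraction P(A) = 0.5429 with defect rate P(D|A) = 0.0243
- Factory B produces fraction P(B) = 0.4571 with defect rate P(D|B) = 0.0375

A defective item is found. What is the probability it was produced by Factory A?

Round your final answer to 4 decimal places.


Let A = from Factory A, D = defective

Given:
- P(A) = 0.5429, P(B) = 0.4571
- P(D|A) = 0.0243, P(D|B) = 0.0375

Step 1: Find P(D)
P(D) = P(D|A)P(A) + P(D|B)P(B)
     = 0.0243 × 0.5429 + 0.0375 × 0.4571
     = 0.01319247 + 0.01714125
     = 0.03033372

Step 2: Apply Bayes' theorem
P(A|D) = P(D|A)P(A) / P(D)
       = 0.01319247 / 0.03033372
       = 0.4349


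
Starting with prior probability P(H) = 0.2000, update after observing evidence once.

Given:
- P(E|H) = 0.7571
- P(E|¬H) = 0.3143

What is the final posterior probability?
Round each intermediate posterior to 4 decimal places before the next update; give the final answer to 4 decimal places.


Sequential Bayesian updating:

Initial prior: P(H) = 0.2000

Update 1:
  P(E) = 0.7571 × 0.2000 + 0.3143 × 0.8000 = 0.15142000 + 0.25144000 = 0.40286000
  P(H|E) = 0.15142000 / 0.40286000 = 0.3759

Final posterior: 0.3759


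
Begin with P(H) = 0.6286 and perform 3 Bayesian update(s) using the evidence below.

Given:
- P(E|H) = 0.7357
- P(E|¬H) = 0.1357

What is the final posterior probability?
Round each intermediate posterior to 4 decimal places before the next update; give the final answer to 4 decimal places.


Sequential Bayesian updating:

Initial prior: P(H) = 0.6286

Update 1:
  P(E) = 0.7357 × 0.6286 + 0.1357 × 0.3714 = 0.46246102 + 0.05039898 = 0.51286000
  P(H|E) = 0.46246102 / 0.51286000 = 0.9017

Update 2:
  P(E) = 0.7357 × 0.9017 + 0.1357 × 0.0983 = 0.66338069 + 0.01333931 = 0.67672000
  P(H|E) = 0.66338069 / 0.67672000 = 0.9803

Update 3:
  P(E) = 0.7357 × 0.9803 + 0.1357 × 0.0197 = 0.72120671 + 0.00267329 = 0.72388000
  P(H|E) = 0.72120671 / 0.72388000 = 0.9963

Final posterior: 0.9963


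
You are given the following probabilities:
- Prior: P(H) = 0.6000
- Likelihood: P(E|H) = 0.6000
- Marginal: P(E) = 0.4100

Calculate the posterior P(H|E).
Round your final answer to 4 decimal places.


Using Bayes' theorem:

P(H|E) = P(E|H) × P(H) / P(E)
       = 0.6000 × 0.6000 / 0.4100
       = 0.36000000 / 0.4100
       = 0.8780

The evidence strengthens our belief in H.
Prior: 0.6000 → Posterior: 0.8780


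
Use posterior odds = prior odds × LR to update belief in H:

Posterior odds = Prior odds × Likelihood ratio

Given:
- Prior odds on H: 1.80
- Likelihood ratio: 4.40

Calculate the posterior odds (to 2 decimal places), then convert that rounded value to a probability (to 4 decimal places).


Step 1: Calculate posterior odds
Posterior odds = Prior odds × LR
               = 1.80 × 4.40
               = 7.92

Step 2: Convert to probability
P(H|E) = Posterior odds / (1 + Posterior odds)
       = 7.92 / (1 + 7.92)
       = 7.92 / 8.92
       = 0.8879

The evidence increased P(H) from 0.6429 to 0.8879.


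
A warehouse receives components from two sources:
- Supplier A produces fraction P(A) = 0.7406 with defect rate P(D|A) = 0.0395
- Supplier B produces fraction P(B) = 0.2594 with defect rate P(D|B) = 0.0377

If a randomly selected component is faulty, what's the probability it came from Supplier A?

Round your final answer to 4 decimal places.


Let A = from Supplier A, D = faulty

Given:
- P(A) = 0.7406, P(B) = 0.2594
- P(D|A) = 0.0395, P(D|B) = 0.0377

Step 1: Find P(D)
P(D) = P(D|A)P(A) + P(D|B)P(B)
     = 0.0395 × 0.7406 + 0.0377 × 0.2594
     = 0.02925370 + 0.00977938
     = 0.03903308

Step 2: Apply Bayes' theorem
P(A|D) = P(D|A)P(A) / P(D)
       = 0.02925370 / 0.03903308
       = 0.7495


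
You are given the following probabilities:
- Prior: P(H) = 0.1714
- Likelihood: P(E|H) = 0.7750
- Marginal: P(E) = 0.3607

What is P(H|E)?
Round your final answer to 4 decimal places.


Using Bayes' theorem:

P(H|E) = P(E|H) × P(H) / P(E)
       = 0.7750 × 0.1714 / 0.3607
       = 0.13283500 / 0.3607
       = 0.3683

The evidence strengthens our belief in H.
Prior: 0.1714 → Posterior: 0.3683


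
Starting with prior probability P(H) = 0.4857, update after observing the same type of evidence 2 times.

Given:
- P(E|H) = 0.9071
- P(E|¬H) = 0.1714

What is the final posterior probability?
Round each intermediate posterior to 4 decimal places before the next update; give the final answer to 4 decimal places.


Sequential Bayesian updating:

Initial prior: P(H) = 0.4857

Update 1:
  P(E) = 0.9071 × 0.4857 + 0.1714 × 0.5143 = 0.44057847 + 0.08815102 = 0.52872949
  P(H|E) = 0.44057847 / 0.52872949 = 0.8333

Update 2:
  P(E) = 0.9071 × 0.8333 + 0.1714 × 0.1667 = 0.75588643 + 0.02857238 = 0.78445881
  P(H|E) = 0.75588643 / 0.78445881 = 0.9636

Final posterior: 0.9636


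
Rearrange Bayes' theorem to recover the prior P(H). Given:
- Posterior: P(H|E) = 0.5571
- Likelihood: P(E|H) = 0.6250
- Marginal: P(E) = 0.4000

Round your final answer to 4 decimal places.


From Bayes' theorem: P(H|E) = P(E|H) × P(H) / P(E)

Rearranging for P(H):
P(H) = P(H|E) × P(E) / P(E|H)
     = 0.5571 × 0.4000 / 0.6250
     = 0.22284000 / 0.6250
     = 0.3565


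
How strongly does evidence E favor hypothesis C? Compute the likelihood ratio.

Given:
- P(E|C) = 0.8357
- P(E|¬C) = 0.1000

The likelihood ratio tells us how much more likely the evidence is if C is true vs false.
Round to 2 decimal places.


Likelihood Ratio (LR) = P(E|C) / P(E|¬C)

LR = 0.8357 / 0.1000
   = 8.36

The evidence is 8.36 times more likely if C is true than if C is false.
LR > 1, so observing E raises the odds in favor of C.


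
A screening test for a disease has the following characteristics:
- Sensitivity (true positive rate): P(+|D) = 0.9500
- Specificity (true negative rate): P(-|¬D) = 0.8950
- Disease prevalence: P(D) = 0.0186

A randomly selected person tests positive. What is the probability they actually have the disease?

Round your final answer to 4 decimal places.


Let D = has disease, + = positive test

Given:
- P(D) = 0.0186 (prevalence)
- P(+|D) = 0.9500 (sensitivity)
- P(-|¬D) = 0.8950 (specificity)
- P(+|¬D) = 0.1050 (false positive rate = 1 - specificity)

Step 1: Find P(+)
P(+) = P(+|D)P(D) + P(+|¬D)P(¬D)
     = 0.9500 × 0.0186 + 0.1050 × 0.9814
     = 0.01767000 + 0.10304700
     = 0.12071700

Step 2: Apply Bayes' theorem for P(D|+)
P(D|+) = P(+|D)P(D) / P(+)
       = 0.01767000 / 0.12071700
       = 0.1464


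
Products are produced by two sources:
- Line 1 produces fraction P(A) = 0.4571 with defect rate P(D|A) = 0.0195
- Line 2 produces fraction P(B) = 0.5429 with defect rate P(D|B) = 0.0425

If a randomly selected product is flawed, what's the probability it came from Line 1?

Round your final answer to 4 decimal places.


Let A = from Line 1, D = flawed

Given:
- P(A) = 0.4571, P(B) = 0.5429
- P(D|A) = 0.0195, P(D|B) = 0.0425

Step 1: Find P(D)
P(D) = P(D|A)P(A) + P(D|B)P(B)
     = 0.0195 × 0.4571 + 0.0425 × 0.5429
     = 0.00891345 + 0.02307325
     = 0.03198670

Step 2: Apply Bayes' theorem
P(A|D) = P(D|A)P(A) / P(D)
       = 0.00891345 / 0.03198670
       = 0.2787


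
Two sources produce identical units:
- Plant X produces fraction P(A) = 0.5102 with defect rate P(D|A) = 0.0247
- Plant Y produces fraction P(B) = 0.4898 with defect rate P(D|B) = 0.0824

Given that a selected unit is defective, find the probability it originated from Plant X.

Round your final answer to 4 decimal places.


Let A = from Plant X, D = defective

Given:
- P(A) = 0.5102, P(B) = 0.4898
- P(D|A) = 0.0247, P(D|B) = 0.0824

Step 1: Find P(D)
P(D) = P(D|A)P(A) + P(D|B)P(B)
     = 0.0247 × 0.5102 + 0.0824 × 0.4898
     = 0.01260194 + 0.04035952
     = 0.05296146

Step 2: Apply Bayes' theorem
P(A|D) = P(D|A)P(A) / P(D)
       = 0.01260194 / 0.05296146
       = 0.2379


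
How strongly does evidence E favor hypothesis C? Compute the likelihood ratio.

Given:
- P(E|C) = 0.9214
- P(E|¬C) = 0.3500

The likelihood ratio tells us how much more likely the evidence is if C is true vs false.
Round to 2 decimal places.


Likelihood Ratio (LR) = P(E|C) / P(E|¬C)

LR = 0.9214 / 0.3500
   = 2.63

The evidence is 2.63 times more likely if C is true than if C is false.
Since LR > 1, the evidence supports C over ¬C.


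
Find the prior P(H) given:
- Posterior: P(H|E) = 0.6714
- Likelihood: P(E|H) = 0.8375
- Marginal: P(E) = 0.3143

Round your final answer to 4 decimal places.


From Bayes' theorem: P(H|E) = P(E|H) × P(H) / P(E)

Rearranging for P(H):
P(H) = P(H|E) × P(E) / P(E|H)
     = 0.6714 × 0.3143 / 0.8375
     = 0.21102102 / 0.8375
     = 0.2520


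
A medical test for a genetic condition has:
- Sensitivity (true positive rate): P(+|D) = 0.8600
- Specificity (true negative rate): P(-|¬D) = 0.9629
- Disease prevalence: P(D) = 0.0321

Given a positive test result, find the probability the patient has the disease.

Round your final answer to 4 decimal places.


Let D = has disease, + = positive test

Given:
- P(D) = 0.0321 (prevalence)
- P(+|D) = 0.8600 (sensitivity)
- P(-|¬D) = 0.9629 (specificity)
- P(+|¬D) = 0.0371 (false positive rate = 1 - specificity)

Step 1: Find P(+)
P(+) = P(+|D)P(D) + P(+|¬D)P(¬D)
     = 0.8600 × 0.0321 + 0.0371 × 0.9679
     = 0.02760600 + 0.03590909
     = 0.06351509

Step 2: Apply Bayes' theorem for P(D|+)
P(D|+) = P(+|D)P(D) / P(+)
       = 0.02760600 / 0.06351509
       = 0.4346


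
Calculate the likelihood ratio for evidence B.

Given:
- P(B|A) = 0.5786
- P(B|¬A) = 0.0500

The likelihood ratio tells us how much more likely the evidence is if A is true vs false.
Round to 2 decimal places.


Likelihood Ratio (LR) = P(B|A) / P(B|¬A)

LR = 0.5786 / 0.0500
   = 11.57

The evidence is 11.57 times more likely if A is true than if A is false.
LR > 1, so observing B raises the odds in favor of A.


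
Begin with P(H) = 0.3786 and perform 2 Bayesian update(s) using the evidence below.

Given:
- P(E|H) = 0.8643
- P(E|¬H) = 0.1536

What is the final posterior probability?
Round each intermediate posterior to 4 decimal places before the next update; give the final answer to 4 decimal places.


Sequential Bayesian updating:

Initial prior: P(H) = 0.3786

Update 1:
  P(E) = 0.8643 × 0.3786 + 0.1536 × 0.6214 = 0.32722398 + 0.09544704 = 0.42267102
  P(H|E) = 0.32722398 / 0.42267102 = 0.7742

Update 2:
  P(E) = 0.8643 × 0.7742 + 0.1536 × 0.2258 = 0.66914106 + 0.03468288 = 0.70382394
  P(H|E) = 0.66914106 / 0.70382394 = 0.9507

Final posterior: 0.9507


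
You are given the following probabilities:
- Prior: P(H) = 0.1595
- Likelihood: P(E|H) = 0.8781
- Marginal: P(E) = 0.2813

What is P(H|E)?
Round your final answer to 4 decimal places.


Using Bayes' theorem:

P(H|E) = P(E|H) × P(H) / P(E)
       = 0.8781 × 0.1595 / 0.2813
       = 0.14005695 / 0.2813
       = 0.4979

The evidence strengthens our belief in H.
Prior: 0.1595 → Posterior: 0.4979


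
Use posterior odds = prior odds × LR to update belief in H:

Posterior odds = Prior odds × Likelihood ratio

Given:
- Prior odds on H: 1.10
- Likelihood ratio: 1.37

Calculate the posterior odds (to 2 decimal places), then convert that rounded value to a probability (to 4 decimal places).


Step 1: Calculate posterior odds
Posterior odds = Prior odds × LR
               = 1.10 × 1.37
               = 1.51

Step 2: Convert to probability
P(H|E) = Posterior odds / (1 + Posterior odds)
       = 1.51 / (1 + 1.51)
       = 1.51 / 2.51
       = 0.6016

The evidence increased P(H) from 0.5238 to 0.6016.


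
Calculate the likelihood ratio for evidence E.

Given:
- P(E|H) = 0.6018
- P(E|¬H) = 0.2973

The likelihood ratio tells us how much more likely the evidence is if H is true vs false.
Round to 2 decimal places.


Likelihood Ratio (LR) = P(E|H) / P(E|¬H)

LR = 0.6018 / 0.2973
   = 2.02

The evidence is 2.02 times more likely if H is true than if H is false.
LR > 1, so observing E raises the odds in favor of H.


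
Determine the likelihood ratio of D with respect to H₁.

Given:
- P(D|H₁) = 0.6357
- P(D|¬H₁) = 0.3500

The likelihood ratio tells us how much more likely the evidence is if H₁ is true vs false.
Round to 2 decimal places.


Likelihood Ratio (LR) = P(D|H₁) / P(D|¬H₁)

LR = 0.6357 / 0.3500
   = 1.82

The evidence is 1.82 times more likely if H₁ is true than if H₁ is false.
Because LR exceeds 1, D is evidence for H₁.


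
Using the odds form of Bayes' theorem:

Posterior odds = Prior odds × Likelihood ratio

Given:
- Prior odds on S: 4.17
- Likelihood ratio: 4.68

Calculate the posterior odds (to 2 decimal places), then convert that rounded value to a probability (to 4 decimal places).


Step 1: Calculate posterior odds
Posterior odds = Prior odds × LR
               = 4.17 × 4.68
               = 19.52

Step 2: Convert to probability
P(S|E) = Posterior odds / (1 + Posterior odds)
       = 19.52 / (1 + 19.52)
       = 19.52 / 20.52
       = 0.9513

The evidence increased P(S) from 0.8066 to 0.9513.


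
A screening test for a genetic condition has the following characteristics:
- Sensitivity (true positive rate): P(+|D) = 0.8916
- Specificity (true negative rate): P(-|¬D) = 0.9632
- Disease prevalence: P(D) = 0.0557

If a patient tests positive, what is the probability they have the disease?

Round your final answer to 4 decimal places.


Let D = has disease, + = positive test

Given:
- P(D) = 0.0557 (prevalence)
- P(+|D) = 0.8916 (sensitivity)
- P(-|¬D) = 0.9632 (specificity)
- P(+|¬D) = 0.0368 (false positive rate = 1 - specificity)

Step 1: Find P(+)
P(+) = P(+|D)P(D) + P(+|¬D)P(¬D)
     = 0.8916 × 0.0557 + 0.0368 × 0.9443
     = 0.04966212 + 0.03475024
     = 0.08441236

Step 2: Apply Bayes' theorem for P(D|+)
P(D|+) = P(+|D)P(D) / P(+)
       = 0.04966212 / 0.08441236
       = 0.5883


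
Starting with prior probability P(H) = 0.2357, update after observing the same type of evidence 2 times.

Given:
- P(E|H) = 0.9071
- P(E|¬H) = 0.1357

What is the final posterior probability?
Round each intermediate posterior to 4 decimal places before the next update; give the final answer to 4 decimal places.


Sequential Bayesian updating:

Initial prior: P(H) = 0.2357

Update 1:
  P(E) = 0.9071 × 0.2357 + 0.1357 × 0.7643 = 0.21380347 + 0.10371551 = 0.31751898
  P(H|E) = 0.21380347 / 0.31751898 = 0.6734

Update 2:
  P(E) = 0.9071 × 0.6734 + 0.1357 × 0.3266 = 0.61084114 + 0.04431962 = 0.65516076
  P(H|E) = 0.61084114 / 0.65516076 = 0.9324

Final posterior: 0.9324


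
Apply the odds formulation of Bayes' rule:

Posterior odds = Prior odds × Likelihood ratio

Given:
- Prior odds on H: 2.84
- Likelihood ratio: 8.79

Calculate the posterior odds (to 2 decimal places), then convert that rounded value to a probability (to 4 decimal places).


Step 1: Calculate posterior odds
Posterior odds = Prior odds × LR
               = 2.84 × 8.79
               = 24.96

Step 2: Convert to probability
P(H|E) = Posterior odds / (1 + Posterior odds)
       = 24.96 / (1 + 24.96)
       = 24.96 / 25.96
       = 0.9615

The evidence increased P(H) from 0.7396 to 0.9615.


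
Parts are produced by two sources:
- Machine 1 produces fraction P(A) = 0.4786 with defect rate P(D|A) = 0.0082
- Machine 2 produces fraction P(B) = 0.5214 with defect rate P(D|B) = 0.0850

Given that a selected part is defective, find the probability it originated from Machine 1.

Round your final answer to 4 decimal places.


Let A = from Machine 1, D = defective

Given:
- P(A) = 0.4786, P(B) = 0.5214
- P(D|A) = 0.0082, P(D|B) = 0.0850

Step 1: Find P(D)
P(D) = P(D|A)P(A) + P(D|B)P(B)
     = 0.0082 × 0.4786 + 0.0850 × 0.5214
     = 0.00392452 + 0.04431900
     = 0.04824352

Step 2: Apply Bayes' theorem
P(A|D) = P(D|A)P(A) / P(D)
       = 0.00392452 / 0.04824352
       = 0.0813


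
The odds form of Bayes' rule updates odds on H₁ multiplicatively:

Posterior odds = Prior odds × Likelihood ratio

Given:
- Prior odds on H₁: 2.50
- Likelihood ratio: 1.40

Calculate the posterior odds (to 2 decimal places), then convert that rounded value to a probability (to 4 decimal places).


Step 1: Calculate posterior odds
Posterior odds = Prior odds × LR
               = 2.50 × 1.40
               = 3.50

Step 2: Convert to probability
P(H₁|E) = Posterior odds / (1 + Posterior odds)
       = 3.50 / (1 + 3.50)
       = 3.50 / 4.50
       = 0.7778

The evidence increased P(H₁) from 0.7143 to 0.7778.


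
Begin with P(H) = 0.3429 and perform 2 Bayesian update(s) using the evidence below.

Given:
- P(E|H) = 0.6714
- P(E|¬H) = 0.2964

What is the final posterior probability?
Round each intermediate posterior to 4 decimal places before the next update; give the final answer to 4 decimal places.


Sequential Bayesian updating:

Initial prior: P(H) = 0.3429

Update 1:
  P(E) = 0.6714 × 0.3429 + 0.2964 × 0.6571 = 0.23022306 + 0.19476444 = 0.42498750
  P(H|E) = 0.23022306 / 0.42498750 = 0.5417

Update 2:
  P(E) = 0.6714 × 0.5417 + 0.2964 × 0.4583 = 0.36369738 + 0.13584012 = 0.49953750
  P(H|E) = 0.36369738 / 0.49953750 = 0.7281

Final posterior: 0.7281


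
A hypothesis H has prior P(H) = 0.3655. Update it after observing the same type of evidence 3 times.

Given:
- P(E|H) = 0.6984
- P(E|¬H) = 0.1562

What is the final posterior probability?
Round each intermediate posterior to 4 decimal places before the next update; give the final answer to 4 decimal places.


Sequential Bayesian updating:

Initial prior: P(H) = 0.3655

Update 1:
  P(E) = 0.6984 × 0.3655 + 0.1562 × 0.6345 = 0.25526520 + 0.09910890 = 0.35437410
  P(H|E) = 0.25526520 / 0.35437410 = 0.7203

Update 2:
  P(E) = 0.6984 × 0.7203 + 0.1562 × 0.2797 = 0.50305752 + 0.04368914 = 0.54674666
  P(H|E) = 0.50305752 / 0.54674666 = 0.9201

Update 3:
  P(E) = 0.6984 × 0.9201 + 0.1562 × 0.0799 = 0.64259784 + 0.01248038 = 0.65507822
  P(H|E) = 0.64259784 / 0.65507822 = 0.9809

Final posterior: 0.9809


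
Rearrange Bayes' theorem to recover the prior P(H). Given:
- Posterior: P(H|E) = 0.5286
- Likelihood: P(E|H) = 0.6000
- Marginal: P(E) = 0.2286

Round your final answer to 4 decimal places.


From Bayes' theorem: P(H|E) = P(E|H) × P(H) / P(E)

Rearranging for P(H):
P(H) = P(H|E) × P(E) / P(E|H)
     = 0.5286 × 0.2286 / 0.6000
     = 0.12083796 / 0.6000
     = 0.2014


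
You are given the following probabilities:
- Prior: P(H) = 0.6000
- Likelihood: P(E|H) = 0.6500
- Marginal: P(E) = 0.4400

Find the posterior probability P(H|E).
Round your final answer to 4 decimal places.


Using Bayes' theorem:

P(H|E) = P(E|H) × P(H) / P(E)
       = 0.6500 × 0.6000 / 0.4400
       = 0.39000000 / 0.4400
       = 0.8864

The evidence strengthens our belief in H.
Prior: 0.6000 → Posterior: 0.8864


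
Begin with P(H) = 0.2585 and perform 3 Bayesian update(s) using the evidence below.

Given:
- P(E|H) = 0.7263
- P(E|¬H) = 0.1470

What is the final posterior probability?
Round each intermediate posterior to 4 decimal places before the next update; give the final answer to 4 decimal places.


Sequential Bayesian updating:

Initial prior: P(H) = 0.2585

Update 1:
  P(E) = 0.7263 × 0.2585 + 0.1470 × 0.7415 = 0.18774855 + 0.10900050 = 0.29674905
  P(H|E) = 0.18774855 / 0.29674905 = 0.6327

Update 2:
  P(E) = 0.7263 × 0.6327 + 0.1470 × 0.3673 = 0.45953001 + 0.05399310 = 0.51352311
  P(H|E) = 0.45953001 / 0.51352311 = 0.8949

Update 3:
  P(E) = 0.7263 × 0.8949 + 0.1470 × 0.1051 = 0.64996587 + 0.01544970 = 0.66541557
  P(H|E) = 0.64996587 / 0.66541557 = 0.9768

Final posterior: 0.9768


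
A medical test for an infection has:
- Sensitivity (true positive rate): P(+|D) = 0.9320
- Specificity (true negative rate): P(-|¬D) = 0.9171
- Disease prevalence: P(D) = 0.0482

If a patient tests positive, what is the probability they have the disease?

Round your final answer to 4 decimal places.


Let D = has disease, + = positive test

Given:
- P(D) = 0.0482 (prevalence)
- P(+|D) = 0.9320 (sensitivity)
- P(-|¬D) = 0.9171 (specificity)
- P(+|¬D) = 0.0829 (false positive rate = 1 - specificity)

Step 1: Find P(+)
P(+) = P(+|D)P(D) + P(+|¬D)P(¬D)
     = 0.9320 × 0.0482 + 0.0829 × 0.9518
     = 0.04492240 + 0.07890422
     = 0.12382662

Step 2: Apply Bayes' theorem for P(D|+)
P(D|+) = P(+|D)P(D) / P(+)
       = 0.04492240 / 0.12382662
       = 0.3628


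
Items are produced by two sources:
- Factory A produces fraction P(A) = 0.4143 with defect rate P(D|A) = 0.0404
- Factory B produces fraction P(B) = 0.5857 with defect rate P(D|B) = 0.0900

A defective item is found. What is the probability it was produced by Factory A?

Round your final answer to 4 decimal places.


Let A = from Factory A, D = defective

Given:
- P(A) = 0.4143, P(B) = 0.5857
- P(D|A) = 0.0404, P(D|B) = 0.0900

Step 1: Find P(D)
P(D) = P(D|A)P(A) + P(D|B)P(B)
     = 0.0404 × 0.4143 + 0.0900 × 0.5857
     = 0.01673772 + 0.05271300
     = 0.06945072

Step 2: Apply Bayes' theorem
P(A|D) = P(D|A)P(A) / P(D)
       = 0.01673772 / 0.06945072
       = 0.2410


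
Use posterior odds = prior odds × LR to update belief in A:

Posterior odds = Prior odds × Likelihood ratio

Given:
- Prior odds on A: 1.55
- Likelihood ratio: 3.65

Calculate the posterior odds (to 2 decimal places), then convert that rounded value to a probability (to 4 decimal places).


Step 1: Calculate posterior odds
Posterior odds = Prior odds × LR
               = 1.55 × 3.65
               = 5.66

Step 2: Convert to probability
P(A|E) = Posterior odds / (1 + Posterior odds)
       = 5.66 / (1 + 5.66)
       = 5.66 / 6.66
       = 0.8498

The evidence increased P(A) from 0.6078 to 0.8498.


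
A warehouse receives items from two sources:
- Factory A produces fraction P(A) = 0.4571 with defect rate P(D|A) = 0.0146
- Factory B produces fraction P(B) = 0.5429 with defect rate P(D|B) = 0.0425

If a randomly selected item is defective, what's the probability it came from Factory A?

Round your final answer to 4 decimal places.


Let A = from Factory A, D = defective

Given:
- P(A) = 0.4571, P(B) = 0.5429
- P(D|A) = 0.0146, P(D|B) = 0.0425

Step 1: Find P(D)
P(D) = P(D|A)P(A) + P(D|B)P(B)
     = 0.0146 × 0.4571 + 0.0425 × 0.5429
     = 0.00667366 + 0.02307325
     = 0.02974691

Step 2: Apply Bayes' theorem
P(A|D) = P(D|A)P(A) / P(D)
       = 0.00667366 / 0.02974691
       = 0.2243


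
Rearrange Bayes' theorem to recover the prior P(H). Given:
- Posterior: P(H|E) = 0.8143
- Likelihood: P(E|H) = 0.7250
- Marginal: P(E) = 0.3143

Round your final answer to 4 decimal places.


From Bayes' theorem: P(H|E) = P(E|H) × P(H) / P(E)

Rearranging for P(H):
P(H) = P(H|E) × P(E) / P(E|H)
     = 0.8143 × 0.3143 / 0.7250
     = 0.25593449 / 0.7250
     = 0.3530


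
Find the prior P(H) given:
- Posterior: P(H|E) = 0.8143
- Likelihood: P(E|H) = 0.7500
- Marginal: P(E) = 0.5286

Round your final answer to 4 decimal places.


From Bayes' theorem: P(H|E) = P(E|H) × P(H) / P(E)

Rearranging for P(H):
P(H) = P(H|E) × P(E) / P(E|H)
     = 0.8143 × 0.5286 / 0.7500
     = 0.43043898 / 0.7500
     = 0.5739


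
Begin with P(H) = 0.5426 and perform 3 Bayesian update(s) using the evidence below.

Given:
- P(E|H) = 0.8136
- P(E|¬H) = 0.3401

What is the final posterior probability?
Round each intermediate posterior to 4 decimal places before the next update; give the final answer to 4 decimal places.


Sequential Bayesian updating:

Initial prior: P(H) = 0.5426

Update 1:
  P(E) = 0.8136 × 0.5426 + 0.3401 × 0.4574 = 0.44145936 + 0.15556174 = 0.59702110
  P(H|E) = 0.44145936 / 0.59702110 = 0.7394

Update 2:
  P(E) = 0.8136 × 0.7394 + 0.3401 × 0.2606 = 0.60157584 + 0.08863006 = 0.69020590
  P(H|E) = 0.60157584 / 0.69020590 = 0.8716

Update 3:
  P(E) = 0.8136 × 0.8716 + 0.3401 × 0.1284 = 0.70913376 + 0.04366884 = 0.75280260
  P(H|E) = 0.70913376 / 0.75280260 = 0.9420

Final posterior: 0.9420


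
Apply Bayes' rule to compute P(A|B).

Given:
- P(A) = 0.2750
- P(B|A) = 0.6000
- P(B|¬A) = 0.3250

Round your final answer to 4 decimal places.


Bayes' theorem: P(A|B) = P(B|A) × P(A) / P(B)

Step 1: Calculate P(B) using law of total probability
P(B) = P(B|A)P(A) + P(B|¬A)P(¬A)
     = 0.6000 × 0.2750 + 0.3250 × 0.7250
     = 0.16500000 + 0.23562500
     = 0.40062500

Step 2: Apply Bayes' theorem
P(A|B) = P(B|A) × P(A) / P(B)
       = 0.16500000 / 0.40062500
       = 0.4119


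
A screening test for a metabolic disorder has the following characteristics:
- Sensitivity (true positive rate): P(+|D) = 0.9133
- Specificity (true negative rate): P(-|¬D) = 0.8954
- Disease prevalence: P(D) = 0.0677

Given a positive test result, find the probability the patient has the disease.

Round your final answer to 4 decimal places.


Let D = has disease, + = positive test

Given:
- P(D) = 0.0677 (prevalence)
- P(+|D) = 0.9133 (sensitivity)
- P(-|¬D) = 0.8954 (specificity)
- P(+|¬D) = 0.1046 (false positive rate = 1 - specificity)

Step 1: Find P(+)
P(+) = P(+|D)P(D) + P(+|¬D)P(¬D)
     = 0.9133 × 0.0677 + 0.1046 × 0.9323
     = 0.06183041 + 0.09751858
     = 0.15934899

Step 2: Apply Bayes' theorem for P(D|+)
P(D|+) = P(+|D)P(D) / P(+)
       = 0.06183041 / 0.15934899
       = 0.3880


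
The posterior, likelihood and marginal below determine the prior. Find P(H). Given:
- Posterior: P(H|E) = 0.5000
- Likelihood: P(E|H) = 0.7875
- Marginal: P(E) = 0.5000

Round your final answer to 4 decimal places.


From Bayes' theorem: P(H|E) = P(E|H) × P(H) / P(E)

Rearranging for P(H):
P(H) = P(H|E) × P(E) / P(E|H)
     = 0.5000 × 0.5000 / 0.7875
     = 0.25000000 / 0.7875
     = 0.3175


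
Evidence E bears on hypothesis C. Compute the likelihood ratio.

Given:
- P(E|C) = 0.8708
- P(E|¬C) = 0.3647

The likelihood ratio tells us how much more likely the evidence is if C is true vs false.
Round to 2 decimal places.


Likelihood Ratio (LR) = P(E|C) / P(E|¬C)

LR = 0.8708 / 0.3647
   = 2.39

The evidence is 2.39 times more likely if C is true than if C is false.
Since LR > 1, the evidence supports C over ¬C.


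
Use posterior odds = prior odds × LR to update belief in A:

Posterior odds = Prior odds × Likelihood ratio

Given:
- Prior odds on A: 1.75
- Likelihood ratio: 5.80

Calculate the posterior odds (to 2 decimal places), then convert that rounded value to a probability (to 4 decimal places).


Step 1: Calculate posterior odds
Posterior odds = Prior odds × LR
               = 1.75 × 5.80
               = 10.15

Step 2: Convert to probability
P(A|E) = Posterior odds / (1 + Posterior odds)
       = 10.15 / (1 + 10.15)
       = 10.15 / 11.15
       = 0.9103

The evidence increased P(A) from 0.6364 to 0.9103.


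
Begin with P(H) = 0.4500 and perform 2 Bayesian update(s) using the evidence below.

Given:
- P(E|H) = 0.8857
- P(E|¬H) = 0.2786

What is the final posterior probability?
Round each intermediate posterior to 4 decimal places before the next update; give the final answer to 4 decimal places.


Sequential Bayesian updating:

Initial prior: P(H) = 0.4500

Update 1:
  P(E) = 0.8857 × 0.4500 + 0.2786 × 0.5500 = 0.39856500 + 0.15323000 = 0.55179500
  P(H|E) = 0.39856500 / 0.55179500 = 0.7223

Update 2:
  P(E) = 0.8857 × 0.7223 + 0.2786 × 0.2777 = 0.63974111 + 0.07736722 = 0.71710833
  P(H|E) = 0.63974111 / 0.71710833 = 0.8921

Final posterior: 0.8921


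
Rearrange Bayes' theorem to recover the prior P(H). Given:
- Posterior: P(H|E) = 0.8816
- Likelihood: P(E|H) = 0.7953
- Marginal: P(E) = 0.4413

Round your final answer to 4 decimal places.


From Bayes' theorem: P(H|E) = P(E|H) × P(H) / P(E)

Rearranging for P(H):
P(H) = P(H|E) × P(E) / P(E|H)
     = 0.8816 × 0.4413 / 0.7953
     = 0.38905008 / 0.7953
     = 0.4892


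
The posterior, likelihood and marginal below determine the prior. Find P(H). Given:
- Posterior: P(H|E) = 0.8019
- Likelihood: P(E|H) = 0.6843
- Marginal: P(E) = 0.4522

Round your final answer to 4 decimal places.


From Bayes' theorem: P(H|E) = P(E|H) × P(H) / P(E)

Rearranging for P(H):
P(H) = P(H|E) × P(E) / P(E|H)
     = 0.8019 × 0.4522 / 0.6843
     = 0.36261918 / 0.6843
     = 0.5299


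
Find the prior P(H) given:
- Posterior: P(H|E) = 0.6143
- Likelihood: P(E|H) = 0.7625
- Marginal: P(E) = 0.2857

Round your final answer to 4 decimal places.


From Bayes' theorem: P(H|E) = P(E|H) × P(H) / P(E)

Rearranging for P(H):
P(H) = P(H|E) × P(E) / P(E|H)
     = 0.6143 × 0.2857 / 0.7625
     = 0.17550551 / 0.7625
     = 0.2302


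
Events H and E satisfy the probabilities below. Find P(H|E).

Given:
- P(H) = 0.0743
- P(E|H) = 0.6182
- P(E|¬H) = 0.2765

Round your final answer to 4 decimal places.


Bayes' theorem: P(H|E) = P(E|H) × P(H) / P(E)

Step 1: Calculate P(E) using law of total probability
P(E) = P(E|H)P(H) + P(E|¬H)P(¬H)
     = 0.6182 × 0.0743 + 0.2765 × 0.9257
     = 0.04593226 + 0.25595605
     = 0.30188831

Step 2: Apply Bayes' theorem
P(H|E) = P(E|H) × P(H) / P(E)
       = 0.04593226 / 0.30188831
       = 0.1521


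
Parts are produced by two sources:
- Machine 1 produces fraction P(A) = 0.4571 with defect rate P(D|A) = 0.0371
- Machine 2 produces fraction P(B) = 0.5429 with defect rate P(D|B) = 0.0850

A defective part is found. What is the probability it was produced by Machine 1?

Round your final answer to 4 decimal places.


Let A = from Machine 1, D = defective

Given:
- P(A) = 0.4571, P(B) = 0.5429
- P(D|A) = 0.0371, P(D|B) = 0.0850

Step 1: Find P(D)
P(D) = P(D|A)P(A) + P(D|B)P(B)
     = 0.0371 × 0.4571 + 0.0850 × 0.5429
     = 0.01695841 + 0.04614650
     = 0.06310491

Step 2: Apply Bayes' theorem
P(A|D) = P(D|A)P(A) / P(D)
       = 0.01695841 / 0.06310491
       = 0.2687


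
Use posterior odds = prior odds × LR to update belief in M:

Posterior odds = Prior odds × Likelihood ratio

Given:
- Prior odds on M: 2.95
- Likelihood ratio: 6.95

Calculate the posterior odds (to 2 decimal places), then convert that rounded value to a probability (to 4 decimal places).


Step 1: Calculate posterior odds
Posterior odds = Prior odds × LR
               = 2.95 × 6.95
               = 20.50

Step 2: Convert to probability
P(M|E) = Posterior odds / (1 + Posterior odds)
       = 20.50 / (1 + 20.50)
       = 20.50 / 21.50
       = 0.9535

The evidence increased P(M) from 0.7468 to 0.9535.


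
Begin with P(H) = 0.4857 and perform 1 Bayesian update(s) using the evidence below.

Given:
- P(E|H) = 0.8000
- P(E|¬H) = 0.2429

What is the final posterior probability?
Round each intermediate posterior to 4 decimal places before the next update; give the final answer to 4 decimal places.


Sequential Bayesian updating:

Initial prior: P(H) = 0.4857

Update 1:
  P(E) = 0.8000 × 0.4857 + 0.2429 × 0.5143 = 0.38856000 + 0.12492347 = 0.51348347
  P(H|E) = 0.38856000 / 0.51348347 = 0.7567

Final posterior: 0.7567


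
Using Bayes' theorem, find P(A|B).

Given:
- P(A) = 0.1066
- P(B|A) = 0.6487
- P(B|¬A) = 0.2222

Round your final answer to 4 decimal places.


Bayes' theorem: P(A|B) = P(B|A) × P(A) / P(B)

Step 1: Calculate P(B) using law of total probability
P(B) = P(B|A)P(A) + P(B|¬A)P(¬A)
     = 0.6487 × 0.1066 + 0.2222 × 0.8934
     = 0.06915142 + 0.19851348
     = 0.26766490

Step 2: Apply Bayes' theorem
P(A|B) = P(B|A) × P(A) / P(B)
       = 0.06915142 / 0.26766490
       = 0.2584


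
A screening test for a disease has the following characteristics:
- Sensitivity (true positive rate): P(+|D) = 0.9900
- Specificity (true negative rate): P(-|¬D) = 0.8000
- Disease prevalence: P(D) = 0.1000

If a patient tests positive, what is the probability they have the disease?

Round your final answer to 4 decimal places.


Let D = has disease, + = positive test

Given:
- P(D) = 0.1000 (prevalence)
- P(+|D) = 0.9900 (sensitivity)
- P(-|¬D) = 0.8000 (specificity)
- P(+|¬D) = 0.2000 (false positive rate = 1 - specificity)

Step 1: Find P(+)
P(+) = P(+|D)P(D) + P(+|¬D)P(¬D)
     = 0.9900 × 0.1000 + 0.2000 × 0.9000
     = 0.09900000 + 0.18000000
     = 0.27900000

Step 2: Apply Bayes' theorem for P(D|+)
P(D|+) = P(+|D)P(D) / P(+)
       = 0.09900000 / 0.27900000
       = 0.3548


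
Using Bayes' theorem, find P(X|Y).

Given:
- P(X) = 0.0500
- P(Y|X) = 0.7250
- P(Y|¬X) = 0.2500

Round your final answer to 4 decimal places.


Bayes' theorem: P(X|Y) = P(Y|X) × P(X) / P(Y)

Step 1: Calculate P(Y) using law of total probability
P(Y) = P(Y|X)P(X) + P(Y|¬X)P(¬X)
     = 0.7250 × 0.0500 + 0.2500 × 0.9500
     = 0.03625000 + 0.23750000
     = 0.27375000

Step 2: Apply Bayes' theorem
P(X|Y) = P(Y|X) × P(X) / P(Y)
       = 0.03625000 / 0.27375000
       = 0.1324


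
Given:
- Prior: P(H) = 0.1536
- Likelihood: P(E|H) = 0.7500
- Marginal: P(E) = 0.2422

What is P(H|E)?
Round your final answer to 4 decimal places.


Using Bayes' theorem:

P(H|E) = P(E|H) × P(H) / P(E)
       = 0.7500 × 0.1536 / 0.2422
       = 0.11520000 / 0.2422
       = 0.4756

The evidence strengthens our belief in H.
Prior: 0.1536 → Posterior: 0.4756


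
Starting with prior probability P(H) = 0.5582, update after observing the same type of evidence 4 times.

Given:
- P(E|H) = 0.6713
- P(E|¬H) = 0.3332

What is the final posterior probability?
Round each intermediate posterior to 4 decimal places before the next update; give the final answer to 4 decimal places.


Sequential Bayesian updating:

Initial prior: P(H) = 0.5582

Update 1:
  P(E) = 0.6713 × 0.5582 + 0.3332 × 0.4418 = 0.37471966 + 0.14720776 = 0.52192742
  P(H|E) = 0.37471966 / 0.52192742 = 0.7180

Update 2:
  P(E) = 0.6713 × 0.7180 + 0.3332 × 0.2820 = 0.48199340 + 0.09396240 = 0.57595580
  P(H|E) = 0.48199340 / 0.57595580 = 0.8369

Update 3:
  P(E) = 0.6713 × 0.8369 + 0.3332 × 0.1631 = 0.56181097 + 0.05434492 = 0.61615589
  P(H|E) = 0.56181097 / 0.61615589 = 0.9118

Update 4:
  P(E) = 0.6713 × 0.9118 + 0.3332 × 0.0882 = 0.61209134 + 0.02938824 = 0.64147958
  P(H|E) = 0.61209134 / 0.64147958 = 0.9542

Final posterior: 0.9542


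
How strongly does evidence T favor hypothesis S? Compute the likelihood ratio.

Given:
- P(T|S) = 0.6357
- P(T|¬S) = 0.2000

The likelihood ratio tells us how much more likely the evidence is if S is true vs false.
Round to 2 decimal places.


Likelihood Ratio (LR) = P(T|S) / P(T|¬S)

LR = 0.6357 / 0.2000
   = 3.18

The evidence is 3.18 times more likely if S is true than if S is false.
LR > 1, so observing T raises the odds in favor of S.


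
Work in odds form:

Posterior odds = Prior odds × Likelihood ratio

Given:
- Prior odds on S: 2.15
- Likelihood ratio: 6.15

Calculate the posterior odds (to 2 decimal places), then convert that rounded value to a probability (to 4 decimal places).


Step 1: Calculate posterior odds
Posterior odds = Prior odds × LR
               = 2.15 × 6.15
               = 13.22

Step 2: Convert to probability
P(S|E) = Posterior odds / (1 + Posterior odds)
       = 13.22 / (1 + 13.22)
       = 13.22 / 14.22
       = 0.9297

The evidence increased P(S) from 0.6825 to 0.9297.


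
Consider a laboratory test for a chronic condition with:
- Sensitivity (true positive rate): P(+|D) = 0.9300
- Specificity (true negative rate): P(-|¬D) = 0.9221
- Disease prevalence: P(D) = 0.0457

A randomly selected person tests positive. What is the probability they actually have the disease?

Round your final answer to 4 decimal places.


Let D = has disease, + = positive test

Given:
- P(D) = 0.0457 (prevalence)
- P(+|D) = 0.9300 (sensitivity)
- P(-|¬D) = 0.9221 (specificity)
- P(+|¬D) = 0.0779 (false positive rate = 1 - specificity)

Step 1: Find P(+)
P(+) = P(+|D)P(D) + P(+|¬D)P(¬D)
     = 0.9300 × 0.0457 + 0.0779 × 0.9543
     = 0.04250100 + 0.07433997
     = 0.11684097

Step 2: Apply Bayes' theorem for P(D|+)
P(D|+) = P(+|D)P(D) / P(+)
       = 0.04250100 / 0.11684097
       = 0.3638


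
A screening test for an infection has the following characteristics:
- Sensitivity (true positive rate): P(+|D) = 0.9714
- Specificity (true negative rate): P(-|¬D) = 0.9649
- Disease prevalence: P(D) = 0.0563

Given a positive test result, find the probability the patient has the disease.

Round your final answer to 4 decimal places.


Let D = has disease, + = positive test

Given:
- P(D) = 0.0563 (prevalence)
- P(+|D) = 0.9714 (sensitivity)
- P(-|¬D) = 0.9649 (specificity)
- P(+|¬D) = 0.0351 (false positive rate = 1 - specificity)

Step 1: Find P(+)
P(+) = P(+|D)P(D) + P(+|¬D)P(¬D)
     = 0.9714 × 0.0563 + 0.0351 × 0.9437
     = 0.05468982 + 0.03312387
     = 0.08781369

Step 2: Apply Bayes' theorem for P(D|+)
P(D|+) = P(+|D)P(D) / P(+)
       = 0.05468982 / 0.08781369
       = 0.6228


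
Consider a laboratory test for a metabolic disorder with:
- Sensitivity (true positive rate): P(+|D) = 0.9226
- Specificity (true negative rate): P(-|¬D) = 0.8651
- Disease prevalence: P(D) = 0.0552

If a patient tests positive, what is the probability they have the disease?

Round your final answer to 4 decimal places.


Let D = has disease, + = positive test

Given:
- P(D) = 0.0552 (prevalence)
- P(+|D) = 0.9226 (sensitivity)
- P(-|¬D) = 0.8651 (specificity)
- P(+|¬D) = 0.1349 (false positive rate = 1 - specificity)

Step 1: Find P(+)
P(+) = P(+|D)P(D) + P(+|¬D)P(¬D)
     = 0.9226 × 0.0552 + 0.1349 × 0.9448
     = 0.05092752 + 0.12745352
     = 0.17838104

Step 2: Apply Bayes' theorem for P(D|+)
P(D|+) = P(+|D)P(D) / P(+)
       = 0.05092752 / 0.17838104
       = 0.2855


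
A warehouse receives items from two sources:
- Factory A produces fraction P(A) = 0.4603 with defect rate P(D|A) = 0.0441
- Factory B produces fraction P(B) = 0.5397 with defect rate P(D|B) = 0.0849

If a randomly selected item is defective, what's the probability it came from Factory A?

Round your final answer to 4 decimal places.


Let A = from Factory A, D = defective

Given:
- P(A) = 0.4603, P(B) = 0.5397
- P(D|A) = 0.0441, P(D|B) = 0.0849

Step 1: Find P(D)
P(D) = P(D|A)P(A) + P(D|B)P(B)
     = 0.0441 × 0.4603 + 0.0849 × 0.5397
     = 0.02029923 + 0.04582053
     = 0.06611976

Step 2: Apply Bayes' theorem
P(A|D) = P(D|A)P(A) / P(D)
       = 0.02029923 / 0.06611976
       = 0.3070


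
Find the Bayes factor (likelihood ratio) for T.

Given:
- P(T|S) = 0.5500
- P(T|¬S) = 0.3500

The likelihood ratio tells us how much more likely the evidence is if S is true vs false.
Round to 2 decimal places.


Likelihood Ratio (LR) = P(T|S) / P(T|¬S)

LR = 0.5500 / 0.3500
   = 1.57

The evidence is 1.57 times more likely if S is true than if S is false.
Since LR > 1, the evidence supports S over ¬S.


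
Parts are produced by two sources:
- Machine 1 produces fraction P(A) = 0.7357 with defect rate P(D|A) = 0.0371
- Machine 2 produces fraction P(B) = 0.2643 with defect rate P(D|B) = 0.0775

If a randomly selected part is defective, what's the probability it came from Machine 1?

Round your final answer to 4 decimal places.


Let A = from Machine 1, D = defective

Given:
- P(A) = 0.7357, P(B) = 0.2643
- P(D|A) = 0.0371, P(D|B) = 0.0775

Step 1: Find P(D)
P(D) = P(D|A)P(A) + P(D|B)P(B)
     = 0.0371 × 0.7357 + 0.0775 × 0.2643
     = 0.02729447 + 0.02048325
     = 0.04777772

Step 2: Apply Bayes' theorem
P(A|D) = P(D|A)P(A) / P(D)
       = 0.02729447 / 0.04777772
       = 0.5713


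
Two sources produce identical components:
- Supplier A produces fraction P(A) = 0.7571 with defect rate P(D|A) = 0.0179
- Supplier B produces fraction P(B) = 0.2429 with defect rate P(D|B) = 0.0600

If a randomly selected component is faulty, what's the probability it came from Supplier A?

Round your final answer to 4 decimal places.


Let A = from Supplier A, D = faulty

Given:
- P(A) = 0.7571, P(B) = 0.2429
- P(D|A) = 0.0179, P(D|B) = 0.0600

Step 1: Find P(D)
P(D) = P(D|A)P(A) + P(D|B)P(B)
     = 0.0179 × 0.7571 + 0.0600 × 0.2429
     = 0.01355209 + 0.01457400
     = 0.02812609

Step 2: Apply Bayes' theorem
P(A|D) = P(D|A)P(A) / P(D)
       = 0.01355209 / 0.02812609
       = 0.4818


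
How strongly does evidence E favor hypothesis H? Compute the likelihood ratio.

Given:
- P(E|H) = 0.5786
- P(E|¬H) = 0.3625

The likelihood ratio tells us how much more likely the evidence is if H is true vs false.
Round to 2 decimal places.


Likelihood Ratio (LR) = P(E|H) / P(E|¬H)

LR = 0.5786 / 0.3625
   = 1.60

The evidence is 1.60 times more likely if H is true than if H is false.
LR > 1, so observing E raises the odds in favor of H.
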